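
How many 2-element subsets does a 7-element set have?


C(n,k) = n! / (k!(n-k)!)
C(7,2) = 7! / (2!5!)
= 21

C(7,2) = 21


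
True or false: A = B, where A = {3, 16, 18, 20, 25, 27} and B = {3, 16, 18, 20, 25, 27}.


Two sets are equal iff they have exactly the same elements.
A = {3, 16, 18, 20, 25, 27}
B = {3, 16, 18, 20, 25, 27}
Same elements → A = B

Yes, A = B


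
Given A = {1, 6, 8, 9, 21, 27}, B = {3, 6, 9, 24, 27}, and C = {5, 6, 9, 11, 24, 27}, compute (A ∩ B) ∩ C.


A ∩ B = {6, 9, 27}
(A ∩ B) ∩ C = {6, 9, 27}

A ∩ B ∩ C = {6, 9, 27}


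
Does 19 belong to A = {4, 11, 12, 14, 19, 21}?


A = {4, 11, 12, 14, 19, 21}
Checking if 19 is in A
19 is in A → True

19 ∈ A


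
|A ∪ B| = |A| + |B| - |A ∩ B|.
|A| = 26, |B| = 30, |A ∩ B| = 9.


|A ∪ B| = |A| + |B| - |A ∩ B|
= 26 + 30 - 9
= 47

|A ∪ B| = 47


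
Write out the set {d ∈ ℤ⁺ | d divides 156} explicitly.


Checking each candidate:
Condition: positive divisors of 156
Result = {1, 2, 3, 4, 6, 12, 13, 26, 39, 52, 78, 156}

{1, 2, 3, 4, 6, 12, 13, 26, 39, 52, 78, 156}


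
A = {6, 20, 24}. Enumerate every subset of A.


|A| = 3, so |P(A)| = 2^3 = 8
Enumerate subsets by cardinality (0 to 3):
∅, {6}, {20}, {24}, {6, 20}, {6, 24}, {20, 24}, {6, 20, 24}

P(A) has 8 subsets: ∅, {6}, {20}, {24}, {6, 20}, {6, 24}, {20, 24}, {6, 20, 24}


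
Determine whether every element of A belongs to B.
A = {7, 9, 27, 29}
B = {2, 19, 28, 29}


A ⊆ B means every element of A is in B.
Elements in A not in B: {7, 9, 27}
So A ⊄ B.

No, A ⊄ B


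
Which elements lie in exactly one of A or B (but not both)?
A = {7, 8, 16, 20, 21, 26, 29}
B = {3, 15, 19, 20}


A △ B = (A \ B) ∪ (B \ A) = elements in exactly one of A or B
A \ B = {7, 8, 16, 21, 26, 29}
B \ A = {3, 15, 19}
A △ B = {3, 7, 8, 15, 16, 19, 21, 26, 29}

A △ B = {3, 7, 8, 15, 16, 19, 21, 26, 29}


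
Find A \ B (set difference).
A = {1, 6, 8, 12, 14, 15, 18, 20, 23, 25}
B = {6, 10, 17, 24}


A \ B = elements in A but not in B
A = {1, 6, 8, 12, 14, 15, 18, 20, 23, 25}
B = {6, 10, 17, 24}
Remove from A any elements in B
A \ B = {1, 8, 12, 14, 15, 18, 20, 23, 25}

A \ B = {1, 8, 12, 14, 15, 18, 20, 23, 25}


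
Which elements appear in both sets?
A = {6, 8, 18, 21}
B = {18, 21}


A ∩ B = elements in both A and B
A = {6, 8, 18, 21}
B = {18, 21}
A ∩ B = {18, 21}

A ∩ B = {18, 21}


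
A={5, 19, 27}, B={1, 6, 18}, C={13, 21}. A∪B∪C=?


A ∪ B = {1, 5, 6, 18, 19, 27}
(A ∪ B) ∪ C = {1, 5, 6, 13, 18, 19, 21, 27}

A ∪ B ∪ C = {1, 5, 6, 13, 18, 19, 21, 27}


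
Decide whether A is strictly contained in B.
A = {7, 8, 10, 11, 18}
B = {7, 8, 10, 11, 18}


A ⊂ B requires: A ⊆ B AND A ≠ B.
A ⊆ B? Yes
A = B? Yes
A = B, so A is not a PROPER subset.

No, A is not a proper subset of B


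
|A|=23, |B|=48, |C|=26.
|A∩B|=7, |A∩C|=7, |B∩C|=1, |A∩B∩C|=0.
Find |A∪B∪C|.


|A∪B∪C| = |A|+|B|+|C| - |A∩B|-|A∩C|-|B∩C| + |A∩B∩C|
= 23+48+26 - 7-7-1 + 0
= 97 - 15 + 0
= 82

|A ∪ B ∪ C| = 82


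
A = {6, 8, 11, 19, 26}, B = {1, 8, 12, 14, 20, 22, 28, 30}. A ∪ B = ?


A ∪ B = all elements in A or B (or both)
A = {6, 8, 11, 19, 26}
B = {1, 8, 12, 14, 20, 22, 28, 30}
A ∪ B = {1, 6, 8, 11, 12, 14, 19, 20, 22, 26, 28, 30}

A ∪ B = {1, 6, 8, 11, 12, 14, 19, 20, 22, 26, 28, 30}


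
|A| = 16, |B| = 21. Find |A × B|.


|A × B| = |A| × |B|
= 16 × 21
= 336

|A × B| = 336


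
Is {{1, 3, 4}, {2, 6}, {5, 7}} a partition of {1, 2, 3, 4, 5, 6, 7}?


A partition requires: (1) non-empty parts, (2) pairwise disjoint, (3) union = U
Parts: {1, 3, 4}, {2, 6}, {5, 7}
Union of parts: {1, 2, 3, 4, 5, 6, 7}
U = {1, 2, 3, 4, 5, 6, 7}
All non-empty? True
Pairwise disjoint? True
Covers U? True

Yes, valid partition


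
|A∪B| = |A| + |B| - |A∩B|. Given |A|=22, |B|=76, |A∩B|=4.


|A ∪ B| = |A| + |B| - |A ∩ B|
= 22 + 76 - 4
= 94

|A ∪ B| = 94


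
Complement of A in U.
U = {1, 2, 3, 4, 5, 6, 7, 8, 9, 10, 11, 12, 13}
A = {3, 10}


Aᶜ = U \ A = elements in U but not in A
U = {1, 2, 3, 4, 5, 6, 7, 8, 9, 10, 11, 12, 13}
A = {3, 10}
Aᶜ = {1, 2, 4, 5, 6, 7, 8, 9, 11, 12, 13}

Aᶜ = {1, 2, 4, 5, 6, 7, 8, 9, 11, 12, 13}


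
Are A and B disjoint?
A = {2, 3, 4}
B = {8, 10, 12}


Disjoint means A ∩ B = ∅.
A ∩ B = ∅
A ∩ B = ∅, so A and B are disjoint.

Yes, A and B are disjoint


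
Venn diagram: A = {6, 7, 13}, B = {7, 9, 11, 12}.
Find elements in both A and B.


A = {6, 7, 13}
B = {7, 9, 11, 12}
Region: in both A and B
Elements: {7}

Elements in both A and B: {7}


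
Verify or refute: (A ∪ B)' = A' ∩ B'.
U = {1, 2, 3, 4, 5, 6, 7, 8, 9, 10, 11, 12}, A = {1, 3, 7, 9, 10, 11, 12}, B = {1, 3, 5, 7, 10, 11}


LHS: A ∪ B = {1, 3, 5, 7, 9, 10, 11, 12}
(A ∪ B)' = U \ (A ∪ B) = {2, 4, 6, 8}
A' = {2, 4, 5, 6, 8}, B' = {2, 4, 6, 8, 9, 12}
Claimed RHS: A' ∩ B' = {2, 4, 6, 8}
Identity is VALID: LHS = RHS = {2, 4, 6, 8} ✓

Identity is valid. (A ∪ B)' = A' ∩ B' = {2, 4, 6, 8}


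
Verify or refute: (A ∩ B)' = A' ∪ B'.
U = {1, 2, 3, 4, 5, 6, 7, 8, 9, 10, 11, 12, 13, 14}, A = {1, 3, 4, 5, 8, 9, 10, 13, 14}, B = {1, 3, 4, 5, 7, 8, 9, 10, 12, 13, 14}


LHS: A ∩ B = {1, 3, 4, 5, 8, 9, 10, 13, 14}
(A ∩ B)' = U \ (A ∩ B) = {2, 6, 7, 11, 12}
A' = {2, 6, 7, 11, 12}, B' = {2, 6, 11}
Claimed RHS: A' ∪ B' = {2, 6, 7, 11, 12}
Identity is VALID: LHS = RHS = {2, 6, 7, 11, 12} ✓

Identity is valid. (A ∩ B)' = A' ∪ B' = {2, 6, 7, 11, 12}


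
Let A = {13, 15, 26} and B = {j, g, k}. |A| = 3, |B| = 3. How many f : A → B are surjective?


n = |A| = 3, k = |B| = 3. Surjections via inclusion-exclusion:
S(n,k) = Σ(-1)^i × C(k,i) × (k-i)^n, i=0 to k
i=0: (-1)^0×C(3,0)×3^3 = 27
i=1: (-1)^1×C(3,1)×2^3 = -24
i=2: (-1)^2×C(3,2)×1^3 = 3
i=3: (-1)^3×C(3,3)×0^3 = 0
Total = 6

Number of surjections = 6


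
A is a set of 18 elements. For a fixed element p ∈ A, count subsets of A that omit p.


Subsets of A avoiding p are subsets of A \ {p}, which has 17 elements.
Count = 2^(n-1) = 2^17
= 131072

Number of subsets avoiding p = 131072


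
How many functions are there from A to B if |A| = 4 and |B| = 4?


Each of |A| = 4 inputs maps to any of |B| = 4 outputs.
# functions = |B|^|A| = 4^4
= 256

Number of functions = 256


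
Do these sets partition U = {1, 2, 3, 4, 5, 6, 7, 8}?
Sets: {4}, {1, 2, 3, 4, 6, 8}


A partition requires: (1) non-empty parts, (2) pairwise disjoint, (3) union = U
Parts: {4}, {1, 2, 3, 4, 6, 8}
Union of parts: {1, 2, 3, 4, 6, 8}
U = {1, 2, 3, 4, 5, 6, 7, 8}
All non-empty? True
Pairwise disjoint? False
Covers U? False

No, not a valid partition


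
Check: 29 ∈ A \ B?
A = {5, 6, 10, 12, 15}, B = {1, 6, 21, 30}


A = {5, 6, 10, 12, 15}, B = {1, 6, 21, 30}
A \ B = elements in A but not in B
A \ B = {5, 10, 12, 15}
Checking if 29 ∈ A \ B
29 is not in A \ B → False

29 ∉ A \ B


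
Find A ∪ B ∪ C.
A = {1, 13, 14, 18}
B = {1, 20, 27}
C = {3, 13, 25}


A ∪ B = {1, 13, 14, 18, 20, 27}
(A ∪ B) ∪ C = {1, 3, 13, 14, 18, 20, 25, 27}

A ∪ B ∪ C = {1, 3, 13, 14, 18, 20, 25, 27}


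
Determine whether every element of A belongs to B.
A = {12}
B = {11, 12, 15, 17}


A ⊆ B means every element of A is in B.
All elements of A are in B.
So A ⊆ B.

Yes, A ⊆ B


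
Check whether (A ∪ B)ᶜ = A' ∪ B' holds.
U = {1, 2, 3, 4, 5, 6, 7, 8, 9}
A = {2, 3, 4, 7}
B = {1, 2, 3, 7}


LHS: A ∪ B = {1, 2, 3, 4, 7}
(A ∪ B)' = U \ (A ∪ B) = {5, 6, 8, 9}
A' = {1, 5, 6, 8, 9}, B' = {4, 5, 6, 8, 9}
Claimed RHS: A' ∪ B' = {1, 4, 5, 6, 8, 9}
Identity is INVALID: LHS = {5, 6, 8, 9} but the RHS claimed here equals {1, 4, 5, 6, 8, 9}. The correct form is (A ∪ B)' = A' ∩ B'.

Identity is invalid: (A ∪ B)' = {5, 6, 8, 9} but A' ∪ B' = {1, 4, 5, 6, 8, 9}. The correct De Morgan law is (A ∪ B)' = A' ∩ B'.


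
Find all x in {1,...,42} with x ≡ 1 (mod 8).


Checking each candidate:
Condition: x in {1,...,42} with x ≡ 1 (mod 8)
Result = {1, 9, 17, 25, 33, 41}

{1, 9, 17, 25, 33, 41}


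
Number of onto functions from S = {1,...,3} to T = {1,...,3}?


n = |S| = 3, k = |T| = 3. Surjections via inclusion-exclusion:
S(n,k) = Σ(-1)^i × C(k,i) × (k-i)^n, i=0 to k
i=0: (-1)^0×C(3,0)×3^3 = 27
i=1: (-1)^1×C(3,1)×2^3 = -24
i=2: (-1)^2×C(3,2)×1^3 = 3
i=3: (-1)^3×C(3,3)×0^3 = 0
Total = 6

Number of surjections = 6


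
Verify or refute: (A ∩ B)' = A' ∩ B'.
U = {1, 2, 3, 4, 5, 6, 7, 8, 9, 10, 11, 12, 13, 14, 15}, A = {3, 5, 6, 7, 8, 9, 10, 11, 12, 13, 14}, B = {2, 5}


LHS: A ∩ B = {5}
(A ∩ B)' = U \ (A ∩ B) = {1, 2, 3, 4, 6, 7, 8, 9, 10, 11, 12, 13, 14, 15}
A' = {1, 2, 4, 15}, B' = {1, 3, 4, 6, 7, 8, 9, 10, 11, 12, 13, 14, 15}
Claimed RHS: A' ∩ B' = {1, 4, 15}
Identity is INVALID: LHS = {1, 2, 3, 4, 6, 7, 8, 9, 10, 11, 12, 13, 14, 15} but the RHS claimed here equals {1, 4, 15}. The correct form is (A ∩ B)' = A' ∪ B'.

Identity is invalid: (A ∩ B)' = {1, 2, 3, 4, 6, 7, 8, 9, 10, 11, 12, 13, 14, 15} but A' ∩ B' = {1, 4, 15}. The correct De Morgan law is (A ∩ B)' = A' ∪ B'.


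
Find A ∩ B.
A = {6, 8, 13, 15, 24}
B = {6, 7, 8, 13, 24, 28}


A ∩ B = elements in both A and B
A = {6, 8, 13, 15, 24}
B = {6, 7, 8, 13, 24, 28}
A ∩ B = {6, 8, 13, 24}

A ∩ B = {6, 8, 13, 24}


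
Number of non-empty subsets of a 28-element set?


Total subsets = 2^n = 2^28 = 268435456
Non-empty subsets exclude the empty set: 2^n - 1
= 268435456 - 1
= 268435455

Number of non-empty subsets = 268435455


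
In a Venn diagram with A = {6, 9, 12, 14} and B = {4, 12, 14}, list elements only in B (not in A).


A = {6, 9, 12, 14}
B = {4, 12, 14}
Region: only in B (not in A)
Elements: {4}

Elements only in B (not in A): {4}


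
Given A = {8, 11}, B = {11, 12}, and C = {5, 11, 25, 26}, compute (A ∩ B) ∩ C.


A ∩ B = {11}
(A ∩ B) ∩ C = {11}

A ∩ B ∩ C = {11}


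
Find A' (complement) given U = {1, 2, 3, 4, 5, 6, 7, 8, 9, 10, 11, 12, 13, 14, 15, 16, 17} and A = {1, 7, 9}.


Aᶜ = U \ A = elements in U but not in A
U = {1, 2, 3, 4, 5, 6, 7, 8, 9, 10, 11, 12, 13, 14, 15, 16, 17}
A = {1, 7, 9}
Aᶜ = {2, 3, 4, 5, 6, 8, 10, 11, 12, 13, 14, 15, 16, 17}

Aᶜ = {2, 3, 4, 5, 6, 8, 10, 11, 12, 13, 14, 15, 16, 17}


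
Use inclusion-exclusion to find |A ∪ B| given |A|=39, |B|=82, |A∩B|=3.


|A ∪ B| = |A| + |B| - |A ∩ B|
= 39 + 82 - 3
= 118

|A ∪ B| = 118


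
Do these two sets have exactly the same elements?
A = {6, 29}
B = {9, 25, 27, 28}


Two sets are equal iff they have exactly the same elements.
A = {6, 29}
B = {9, 25, 27, 28}
Differences: {6, 9, 25, 27, 28, 29}
A ≠ B

No, A ≠ B


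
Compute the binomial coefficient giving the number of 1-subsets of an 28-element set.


C(n,k) = n! / (k!(n-k)!)
C(28,1) = 28! / (1!27!)
= 28

C(28,1) = 28


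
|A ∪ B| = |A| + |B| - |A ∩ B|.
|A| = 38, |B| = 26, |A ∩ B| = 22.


|A ∪ B| = |A| + |B| - |A ∩ B|
= 38 + 26 - 22
= 42

|A ∪ B| = 42


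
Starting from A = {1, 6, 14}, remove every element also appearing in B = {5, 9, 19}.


A \ B = elements in A but not in B
A = {1, 6, 14}
B = {5, 9, 19}
Remove from A any elements in B
A \ B = {1, 6, 14}

A \ B = {1, 6, 14}


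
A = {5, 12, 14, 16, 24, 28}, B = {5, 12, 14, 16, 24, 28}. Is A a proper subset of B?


A ⊂ B requires: A ⊆ B AND A ≠ B.
A ⊆ B? Yes
A = B? Yes
A = B, so A is not a PROPER subset.

No, A is not a proper subset of B


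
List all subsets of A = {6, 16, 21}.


|A| = 3, so |P(A)| = 2^3 = 8
Enumerate subsets by cardinality (0 to 3):
∅, {6}, {16}, {21}, {6, 16}, {6, 21}, {16, 21}, {6, 16, 21}

P(A) has 8 subsets: ∅, {6}, {16}, {21}, {6, 16}, {6, 21}, {16, 21}, {6, 16, 21}


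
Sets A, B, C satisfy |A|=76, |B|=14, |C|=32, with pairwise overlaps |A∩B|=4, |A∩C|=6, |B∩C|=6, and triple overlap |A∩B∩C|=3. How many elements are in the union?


|A∪B∪C| = |A|+|B|+|C| - |A∩B|-|A∩C|-|B∩C| + |A∩B∩C|
= 76+14+32 - 4-6-6 + 3
= 122 - 16 + 3
= 109

|A ∪ B ∪ C| = 109


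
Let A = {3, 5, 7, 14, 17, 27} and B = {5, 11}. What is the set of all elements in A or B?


A ∪ B = all elements in A or B (or both)
A = {3, 5, 7, 14, 17, 27}
B = {5, 11}
A ∪ B = {3, 5, 7, 11, 14, 17, 27}

A ∪ B = {3, 5, 7, 11, 14, 17, 27}


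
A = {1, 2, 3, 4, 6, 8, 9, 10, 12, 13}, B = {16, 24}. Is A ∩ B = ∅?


Disjoint means A ∩ B = ∅.
A ∩ B = ∅
A ∩ B = ∅, so A and B are disjoint.

Yes, A and B are disjoint


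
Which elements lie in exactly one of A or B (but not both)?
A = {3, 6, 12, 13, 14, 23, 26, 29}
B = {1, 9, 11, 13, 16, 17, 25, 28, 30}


A △ B = (A \ B) ∪ (B \ A) = elements in exactly one of A or B
A \ B = {3, 6, 12, 14, 23, 26, 29}
B \ A = {1, 9, 11, 16, 17, 25, 28, 30}
A △ B = {1, 3, 6, 9, 11, 12, 14, 16, 17, 23, 25, 26, 28, 29, 30}

A △ B = {1, 3, 6, 9, 11, 12, 14, 16, 17, 23, 25, 26, 28, 29, 30}


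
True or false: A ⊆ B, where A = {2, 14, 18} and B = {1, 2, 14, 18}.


A ⊆ B means every element of A is in B.
All elements of A are in B.
So A ⊆ B.

Yes, A ⊆ B


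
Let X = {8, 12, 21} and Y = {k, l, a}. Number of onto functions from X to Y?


n = |X| = 3, k = |Y| = 3. Surjections via inclusion-exclusion:
S(n,k) = Σ(-1)^i × C(k,i) × (k-i)^n, i=0 to k
i=0: (-1)^0×C(3,0)×3^3 = 27
i=1: (-1)^1×C(3,1)×2^3 = -24
i=2: (-1)^2×C(3,2)×1^3 = 3
i=3: (-1)^3×C(3,3)×0^3 = 0
Total = 6

Number of surjections = 6


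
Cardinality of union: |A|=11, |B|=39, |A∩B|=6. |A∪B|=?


|A ∪ B| = |A| + |B| - |A ∩ B|
= 11 + 39 - 6
= 44

|A ∪ B| = 44


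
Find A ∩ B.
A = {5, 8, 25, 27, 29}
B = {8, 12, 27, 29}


A ∩ B = elements in both A and B
A = {5, 8, 25, 27, 29}
B = {8, 12, 27, 29}
A ∩ B = {8, 27, 29}

A ∩ B = {8, 27, 29}


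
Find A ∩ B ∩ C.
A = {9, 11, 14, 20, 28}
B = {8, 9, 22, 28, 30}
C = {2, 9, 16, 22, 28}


A ∩ B = {9, 28}
(A ∩ B) ∩ C = {9, 28}

A ∩ B ∩ C = {9, 28}


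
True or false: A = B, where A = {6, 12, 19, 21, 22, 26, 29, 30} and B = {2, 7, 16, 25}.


Two sets are equal iff they have exactly the same elements.
A = {6, 12, 19, 21, 22, 26, 29, 30}
B = {2, 7, 16, 25}
Differences: {2, 6, 7, 12, 16, 19, 21, 22, 25, 26, 29, 30}
A ≠ B

No, A ≠ B


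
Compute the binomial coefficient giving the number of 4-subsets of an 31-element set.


C(n,k) = n! / (k!(n-k)!)
C(31,4) = 31! / (4!27!)
= 31465

C(31,4) = 31465


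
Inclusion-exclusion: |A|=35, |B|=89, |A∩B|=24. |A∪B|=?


|A ∪ B| = |A| + |B| - |A ∩ B|
= 35 + 89 - 24
= 100

|A ∪ B| = 100


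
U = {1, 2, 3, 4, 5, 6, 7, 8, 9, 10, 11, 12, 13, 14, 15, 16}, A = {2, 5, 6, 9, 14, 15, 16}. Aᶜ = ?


Aᶜ = U \ A = elements in U but not in A
U = {1, 2, 3, 4, 5, 6, 7, 8, 9, 10, 11, 12, 13, 14, 15, 16}
A = {2, 5, 6, 9, 14, 15, 16}
Aᶜ = {1, 3, 4, 7, 8, 10, 11, 12, 13}

Aᶜ = {1, 3, 4, 7, 8, 10, 11, 12, 13}


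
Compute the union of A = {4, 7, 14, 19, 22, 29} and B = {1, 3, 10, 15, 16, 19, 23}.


A ∪ B = all elements in A or B (or both)
A = {4, 7, 14, 19, 22, 29}
B = {1, 3, 10, 15, 16, 19, 23}
A ∪ B = {1, 3, 4, 7, 10, 14, 15, 16, 19, 22, 23, 29}

A ∪ B = {1, 3, 4, 7, 10, 14, 15, 16, 19, 22, 23, 29}


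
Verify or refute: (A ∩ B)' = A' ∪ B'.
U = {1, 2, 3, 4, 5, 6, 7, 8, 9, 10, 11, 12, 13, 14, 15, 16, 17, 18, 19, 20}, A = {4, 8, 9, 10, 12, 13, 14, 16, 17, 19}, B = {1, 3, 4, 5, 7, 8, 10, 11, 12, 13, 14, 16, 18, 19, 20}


LHS: A ∩ B = {4, 8, 10, 12, 13, 14, 16, 19}
(A ∩ B)' = U \ (A ∩ B) = {1, 2, 3, 5, 6, 7, 9, 11, 15, 17, 18, 20}
A' = {1, 2, 3, 5, 6, 7, 11, 15, 18, 20}, B' = {2, 6, 9, 15, 17}
Claimed RHS: A' ∪ B' = {1, 2, 3, 5, 6, 7, 9, 11, 15, 17, 18, 20}
Identity is VALID: LHS = RHS = {1, 2, 3, 5, 6, 7, 9, 11, 15, 17, 18, 20} ✓

Identity is valid. (A ∩ B)' = A' ∪ B' = {1, 2, 3, 5, 6, 7, 9, 11, 15, 17, 18, 20}


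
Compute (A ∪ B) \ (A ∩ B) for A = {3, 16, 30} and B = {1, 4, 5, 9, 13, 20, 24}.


A △ B = (A \ B) ∪ (B \ A) = elements in exactly one of A or B
A \ B = {3, 16, 30}
B \ A = {1, 4, 5, 9, 13, 20, 24}
A △ B = {1, 3, 4, 5, 9, 13, 16, 20, 24, 30}

A △ B = {1, 3, 4, 5, 9, 13, 16, 20, 24, 30}


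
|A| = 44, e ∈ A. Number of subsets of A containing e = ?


Subsets of A containing e correspond to subsets of A \ {e}, which has 43 elements.
Count = 2^(n-1) = 2^43
= 8796093022208

Number of subsets containing e = 8796093022208


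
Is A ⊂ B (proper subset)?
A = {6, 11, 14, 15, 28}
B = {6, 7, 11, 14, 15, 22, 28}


A ⊂ B requires: A ⊆ B AND A ≠ B.
A ⊆ B? Yes
A = B? No
A ⊂ B: Yes (A is a proper subset of B)

Yes, A ⊂ B


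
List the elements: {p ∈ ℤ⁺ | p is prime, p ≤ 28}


Checking each candidate:
Condition: primes ≤ 28
Result = {2, 3, 5, 7, 11, 13, 17, 19, 23}

{2, 3, 5, 7, 11, 13, 17, 19, 23}


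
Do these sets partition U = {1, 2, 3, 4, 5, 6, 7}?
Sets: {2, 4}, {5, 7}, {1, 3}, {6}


A partition requires: (1) non-empty parts, (2) pairwise disjoint, (3) union = U
Parts: {2, 4}, {5, 7}, {1, 3}, {6}
Union of parts: {1, 2, 3, 4, 5, 6, 7}
U = {1, 2, 3, 4, 5, 6, 7}
All non-empty? True
Pairwise disjoint? True
Covers U? True

Yes, valid partition


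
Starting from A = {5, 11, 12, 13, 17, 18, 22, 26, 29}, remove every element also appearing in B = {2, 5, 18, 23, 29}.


A \ B = elements in A but not in B
A = {5, 11, 12, 13, 17, 18, 22, 26, 29}
B = {2, 5, 18, 23, 29}
Remove from A any elements in B
A \ B = {11, 12, 13, 17, 22, 26}

A \ B = {11, 12, 13, 17, 22, 26}


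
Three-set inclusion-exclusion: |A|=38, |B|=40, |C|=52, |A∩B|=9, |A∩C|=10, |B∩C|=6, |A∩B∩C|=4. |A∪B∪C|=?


|A∪B∪C| = |A|+|B|+|C| - |A∩B|-|A∩C|-|B∩C| + |A∩B∩C|
= 38+40+52 - 9-10-6 + 4
= 130 - 25 + 4
= 109

|A ∪ B ∪ C| = 109


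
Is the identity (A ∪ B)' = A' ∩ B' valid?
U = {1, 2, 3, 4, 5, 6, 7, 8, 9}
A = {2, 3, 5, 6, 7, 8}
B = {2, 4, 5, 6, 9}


LHS: A ∪ B = {2, 3, 4, 5, 6, 7, 8, 9}
(A ∪ B)' = U \ (A ∪ B) = {1}
A' = {1, 4, 9}, B' = {1, 3, 7, 8}
Claimed RHS: A' ∩ B' = {1}
Identity is VALID: LHS = RHS = {1} ✓

Identity is valid. (A ∪ B)' = A' ∩ B' = {1}


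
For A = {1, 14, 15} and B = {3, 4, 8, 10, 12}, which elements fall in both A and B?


A = {1, 14, 15}
B = {3, 4, 8, 10, 12}
Region: in both A and B
Elements: ∅

Elements in both A and B: ∅


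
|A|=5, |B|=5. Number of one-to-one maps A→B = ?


An injection sends each of |A| = 5 inputs to a distinct output in B.
# injections = |B|·(|B|-1)·…·(|B|-|A|+1) = 5! / (5 - 5)!
= 5 × 4 × 3 × 2 × 1
= 120

Number of injections = 120


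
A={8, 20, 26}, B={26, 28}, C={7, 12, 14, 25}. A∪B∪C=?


A ∪ B = {8, 20, 26, 28}
(A ∪ B) ∪ C = {7, 8, 12, 14, 20, 25, 26, 28}

A ∪ B ∪ C = {7, 8, 12, 14, 20, 25, 26, 28}


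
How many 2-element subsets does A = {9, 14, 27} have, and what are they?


|A| = 3, so A has C(3,2) = 3 subsets of size 2.
Enumerate by choosing 2 elements from A at a time:
{9, 14}, {9, 27}, {14, 27}

2-element subsets (3 total): {9, 14}, {9, 27}, {14, 27}


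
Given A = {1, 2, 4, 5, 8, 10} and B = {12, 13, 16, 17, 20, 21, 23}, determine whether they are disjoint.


Disjoint means A ∩ B = ∅.
A ∩ B = ∅
A ∩ B = ∅, so A and B are disjoint.

Yes, A and B are disjoint


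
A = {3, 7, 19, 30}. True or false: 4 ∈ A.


A = {3, 7, 19, 30}
Checking if 4 is in A
4 is not in A → False

4 ∉ A


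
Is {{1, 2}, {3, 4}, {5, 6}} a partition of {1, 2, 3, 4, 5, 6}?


A partition requires: (1) non-empty parts, (2) pairwise disjoint, (3) union = U
Parts: {1, 2}, {3, 4}, {5, 6}
Union of parts: {1, 2, 3, 4, 5, 6}
U = {1, 2, 3, 4, 5, 6}
All non-empty? True
Pairwise disjoint? True
Covers U? True

Yes, valid partition


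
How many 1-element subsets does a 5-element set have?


C(n,k) = n! / (k!(n-k)!)
C(5,1) = 5! / (1!4!)
= 5

C(5,1) = 5


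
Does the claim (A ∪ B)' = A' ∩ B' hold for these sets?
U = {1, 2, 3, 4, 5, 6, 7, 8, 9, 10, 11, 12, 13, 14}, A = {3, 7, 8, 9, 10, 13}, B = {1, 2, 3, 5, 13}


LHS: A ∪ B = {1, 2, 3, 5, 7, 8, 9, 10, 13}
(A ∪ B)' = U \ (A ∪ B) = {4, 6, 11, 12, 14}
A' = {1, 2, 4, 5, 6, 11, 12, 14}, B' = {4, 6, 7, 8, 9, 10, 11, 12, 14}
Claimed RHS: A' ∩ B' = {4, 6, 11, 12, 14}
Identity is VALID: LHS = RHS = {4, 6, 11, 12, 14} ✓

Identity is valid. (A ∪ B)' = A' ∩ B' = {4, 6, 11, 12, 14}


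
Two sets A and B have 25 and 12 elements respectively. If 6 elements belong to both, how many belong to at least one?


|A ∪ B| = |A| + |B| - |A ∩ B|
= 25 + 12 - 6
= 31

|A ∪ B| = 31


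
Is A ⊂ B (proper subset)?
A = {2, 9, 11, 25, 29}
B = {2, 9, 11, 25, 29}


A ⊂ B requires: A ⊆ B AND A ≠ B.
A ⊆ B? Yes
A = B? Yes
A = B, so A is not a PROPER subset.

No, A is not a proper subset of B


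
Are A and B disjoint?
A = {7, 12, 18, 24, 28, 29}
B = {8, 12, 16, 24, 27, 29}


Disjoint means A ∩ B = ∅.
A ∩ B = {12, 24, 29}
A ∩ B ≠ ∅, so A and B are NOT disjoint.

No, A and B are not disjoint (A ∩ B = {12, 24, 29})


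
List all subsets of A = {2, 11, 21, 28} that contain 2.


A subset of A contains 2 iff the remaining 3 elements form any subset of A \ {2}.
Count: 2^(n-1) = 2^3 = 8
Subsets containing 2: {2}, {2, 11}, {2, 21}, {2, 28}, {2, 11, 21}, {2, 11, 28}, {2, 21, 28}, {2, 11, 21, 28}

Subsets containing 2 (8 total): {2}, {2, 11}, {2, 21}, {2, 28}, {2, 11, 21}, {2, 11, 28}, {2, 21, 28}, {2, 11, 21, 28}


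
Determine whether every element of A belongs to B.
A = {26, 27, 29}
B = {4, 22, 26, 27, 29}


A ⊆ B means every element of A is in B.
All elements of A are in B.
So A ⊆ B.

Yes, A ⊆ B


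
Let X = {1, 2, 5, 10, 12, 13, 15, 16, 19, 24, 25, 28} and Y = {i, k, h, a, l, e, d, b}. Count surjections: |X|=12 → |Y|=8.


n = |X| = 12, k = |Y| = 8. Surjections via inclusion-exclusion:
S(n,k) = Σ(-1)^i × C(k,i) × (k-i)^n, i=0 to k
i=0: (-1)^0×C(8,0)×8^12 = 68719476736
i=1: (-1)^1×C(8,1)×7^12 = -110730297608
i=2: (-1)^2×C(8,2)×6^12 = 60949905408
i=3: (-1)^3×C(8,3)×5^12 = -13671875000
i=4: (-1)^4×C(8,4)×4^12 = 1174405120
i=5: (-1)^5×C(8,5)×3^12 = -29760696
i=6: (-1)^6×C(8,6)×2^12 = 114688
i=7: (-1)^7×C(8,7)×1^12 = -8
i=8: (-1)^8×C(8,8)×0^12 = 0
Total = 6411968640

Number of surjections = 6411968640


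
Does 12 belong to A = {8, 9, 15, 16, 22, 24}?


A = {8, 9, 15, 16, 22, 24}
Checking if 12 is in A
12 is not in A → False

12 ∉ A


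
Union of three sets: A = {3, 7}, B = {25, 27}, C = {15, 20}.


A ∪ B = {3, 7, 25, 27}
(A ∪ B) ∪ C = {3, 7, 15, 20, 25, 27}

A ∪ B ∪ C = {3, 7, 15, 20, 25, 27}


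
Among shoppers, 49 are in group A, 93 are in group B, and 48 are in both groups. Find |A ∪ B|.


|A ∪ B| = |A| + |B| - |A ∩ B|
= 49 + 93 - 48
= 94

|A ∪ B| = 94


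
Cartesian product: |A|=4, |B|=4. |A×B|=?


|A × B| = |A| × |B|
= 4 × 4
= 16

|A × B| = 16


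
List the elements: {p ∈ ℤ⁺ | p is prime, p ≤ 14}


Checking each candidate:
Condition: primes ≤ 14
Result = {2, 3, 5, 7, 11, 13}

{2, 3, 5, 7, 11, 13}


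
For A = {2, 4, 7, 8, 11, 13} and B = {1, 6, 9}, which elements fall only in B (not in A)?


A = {2, 4, 7, 8, 11, 13}
B = {1, 6, 9}
Region: only in B (not in A)
Elements: {1, 6, 9}

Elements only in B (not in A): {1, 6, 9}


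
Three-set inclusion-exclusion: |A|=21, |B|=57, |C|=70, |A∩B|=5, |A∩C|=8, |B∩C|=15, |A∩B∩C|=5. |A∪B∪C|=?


|A∪B∪C| = |A|+|B|+|C| - |A∩B|-|A∩C|-|B∩C| + |A∩B∩C|
= 21+57+70 - 5-8-15 + 5
= 148 - 28 + 5
= 125

|A ∪ B ∪ C| = 125


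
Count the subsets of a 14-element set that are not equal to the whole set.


Total subsets = 2^n = 2^14 = 16384
Proper subsets exclude the set itself: 2^n - 1
= 16384 - 1
= 16383

Number of proper subsets = 16383


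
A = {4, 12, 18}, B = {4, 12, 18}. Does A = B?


Two sets are equal iff they have exactly the same elements.
A = {4, 12, 18}
B = {4, 12, 18}
Same elements → A = B

Yes, A = B


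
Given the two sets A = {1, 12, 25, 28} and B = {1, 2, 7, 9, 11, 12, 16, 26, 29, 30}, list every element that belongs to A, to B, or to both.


A ∪ B = all elements in A or B (or both)
A = {1, 12, 25, 28}
B = {1, 2, 7, 9, 11, 12, 16, 26, 29, 30}
A ∪ B = {1, 2, 7, 9, 11, 12, 16, 25, 26, 28, 29, 30}

A ∪ B = {1, 2, 7, 9, 11, 12, 16, 25, 26, 28, 29, 30}


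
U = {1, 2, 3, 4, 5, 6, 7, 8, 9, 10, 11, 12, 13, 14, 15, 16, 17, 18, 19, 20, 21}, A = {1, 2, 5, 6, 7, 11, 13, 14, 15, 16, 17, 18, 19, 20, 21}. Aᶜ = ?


Aᶜ = U \ A = elements in U but not in A
U = {1, 2, 3, 4, 5, 6, 7, 8, 9, 10, 11, 12, 13, 14, 15, 16, 17, 18, 19, 20, 21}
A = {1, 2, 5, 6, 7, 11, 13, 14, 15, 16, 17, 18, 19, 20, 21}
Aᶜ = {3, 4, 8, 9, 10, 12}

Aᶜ = {3, 4, 8, 9, 10, 12}


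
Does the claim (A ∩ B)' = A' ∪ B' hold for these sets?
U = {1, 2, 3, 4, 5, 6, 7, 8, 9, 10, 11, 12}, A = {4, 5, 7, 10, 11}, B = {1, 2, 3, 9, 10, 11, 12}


LHS: A ∩ B = {10, 11}
(A ∩ B)' = U \ (A ∩ B) = {1, 2, 3, 4, 5, 6, 7, 8, 9, 12}
A' = {1, 2, 3, 6, 8, 9, 12}, B' = {4, 5, 6, 7, 8}
Claimed RHS: A' ∪ B' = {1, 2, 3, 4, 5, 6, 7, 8, 9, 12}
Identity is VALID: LHS = RHS = {1, 2, 3, 4, 5, 6, 7, 8, 9, 12} ✓

Identity is valid. (A ∩ B)' = A' ∪ B' = {1, 2, 3, 4, 5, 6, 7, 8, 9, 12}


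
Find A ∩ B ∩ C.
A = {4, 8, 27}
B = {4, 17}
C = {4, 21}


A ∩ B = {4}
(A ∩ B) ∩ C = {4}

A ∩ B ∩ C = {4}


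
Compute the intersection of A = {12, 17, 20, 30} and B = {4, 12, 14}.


A ∩ B = elements in both A and B
A = {12, 17, 20, 30}
B = {4, 12, 14}
A ∩ B = {12}

A ∩ B = {12}


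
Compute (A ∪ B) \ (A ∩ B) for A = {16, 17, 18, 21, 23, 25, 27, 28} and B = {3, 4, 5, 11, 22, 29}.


A △ B = (A \ B) ∪ (B \ A) = elements in exactly one of A or B
A \ B = {16, 17, 18, 21, 23, 25, 27, 28}
B \ A = {3, 4, 5, 11, 22, 29}
A △ B = {3, 4, 5, 11, 16, 17, 18, 21, 22, 23, 25, 27, 28, 29}

A △ B = {3, 4, 5, 11, 16, 17, 18, 21, 22, 23, 25, 27, 28, 29}


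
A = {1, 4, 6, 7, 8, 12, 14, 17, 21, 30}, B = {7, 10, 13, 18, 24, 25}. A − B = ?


A \ B = elements in A but not in B
A = {1, 4, 6, 7, 8, 12, 14, 17, 21, 30}
B = {7, 10, 13, 18, 24, 25}
Remove from A any elements in B
A \ B = {1, 4, 6, 8, 12, 14, 17, 21, 30}

A \ B = {1, 4, 6, 8, 12, 14, 17, 21, 30}


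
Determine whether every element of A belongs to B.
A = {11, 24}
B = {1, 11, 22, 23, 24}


A ⊆ B means every element of A is in B.
All elements of A are in B.
So A ⊆ B.

Yes, A ⊆ B


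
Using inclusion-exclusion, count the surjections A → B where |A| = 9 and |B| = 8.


n = |A| = 9, k = |B| = 8. Surjections via inclusion-exclusion:
S(n,k) = Σ(-1)^i × C(k,i) × (k-i)^n, i=0 to k
i=0: (-1)^0×C(8,0)×8^9 = 134217728
i=1: (-1)^1×C(8,1)×7^9 = -322828856
i=2: (-1)^2×C(8,2)×6^9 = 282175488
i=3: (-1)^3×C(8,3)×5^9 = -109375000
i=4: (-1)^4×C(8,4)×4^9 = 18350080
i=5: (-1)^5×C(8,5)×3^9 = -1102248
i=6: (-1)^6×C(8,6)×2^9 = 14336
i=7: (-1)^7×C(8,7)×1^9 = -8
i=8: (-1)^8×C(8,8)×0^9 = 0
Total = 1451520

Number of surjections = 1451520


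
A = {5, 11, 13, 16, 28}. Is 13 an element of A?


A = {5, 11, 13, 16, 28}
Checking if 13 is in A
13 is in A → True

13 ∈ A


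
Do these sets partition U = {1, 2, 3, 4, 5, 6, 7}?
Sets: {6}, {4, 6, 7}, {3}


A partition requires: (1) non-empty parts, (2) pairwise disjoint, (3) union = U
Parts: {6}, {4, 6, 7}, {3}
Union of parts: {3, 4, 6, 7}
U = {1, 2, 3, 4, 5, 6, 7}
All non-empty? True
Pairwise disjoint? False
Covers U? False

No, not a valid partition


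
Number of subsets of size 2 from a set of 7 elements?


C(n,k) = n! / (k!(n-k)!)
C(7,2) = 7! / (2!5!)
= 21

C(7,2) = 21


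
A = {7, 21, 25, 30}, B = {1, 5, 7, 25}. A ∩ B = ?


A ∩ B = elements in both A and B
A = {7, 21, 25, 30}
B = {1, 5, 7, 25}
A ∩ B = {7, 25}

A ∩ B = {7, 25}


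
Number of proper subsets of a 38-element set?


Total subsets = 2^n = 2^38 = 274877906944
Proper subsets exclude the set itself: 2^n - 1
= 274877906944 - 1
= 274877906943

Number of proper subsets = 274877906943


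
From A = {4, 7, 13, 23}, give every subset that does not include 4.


A subset of A that omits 4 is a subset of A \ {4}, so there are 2^(n-1) = 2^3 = 8 of them.
Subsets excluding 4: ∅, {7}, {13}, {23}, {7, 13}, {7, 23}, {13, 23}, {7, 13, 23}

Subsets excluding 4 (8 total): ∅, {7}, {13}, {23}, {7, 13}, {7, 23}, {13, 23}, {7, 13, 23}


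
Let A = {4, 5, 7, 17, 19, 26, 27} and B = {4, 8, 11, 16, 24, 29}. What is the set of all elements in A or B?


A ∪ B = all elements in A or B (or both)
A = {4, 5, 7, 17, 19, 26, 27}
B = {4, 8, 11, 16, 24, 29}
A ∪ B = {4, 5, 7, 8, 11, 16, 17, 19, 24, 26, 27, 29}

A ∪ B = {4, 5, 7, 8, 11, 16, 17, 19, 24, 26, 27, 29}


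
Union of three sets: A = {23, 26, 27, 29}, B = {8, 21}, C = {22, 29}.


A ∪ B = {8, 21, 23, 26, 27, 29}
(A ∪ B) ∪ C = {8, 21, 22, 23, 26, 27, 29}

A ∪ B ∪ C = {8, 21, 22, 23, 26, 27, 29}


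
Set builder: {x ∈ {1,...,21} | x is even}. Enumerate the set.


Checking each candidate:
Condition: even numbers in {1,...,21}
Result = {2, 4, 6, 8, 10, 12, 14, 16, 18, 20}

{2, 4, 6, 8, 10, 12, 14, 16, 18, 20}


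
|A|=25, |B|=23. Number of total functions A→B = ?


Each of |A| = 25 inputs maps to any of |B| = 23 outputs.
# functions = |B|^|A| = 23^25
= 11045767571919545466173812409689943

Number of functions = 11045767571919545466173812409689943


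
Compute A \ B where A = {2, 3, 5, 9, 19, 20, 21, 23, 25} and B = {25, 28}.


A \ B = elements in A but not in B
A = {2, 3, 5, 9, 19, 20, 21, 23, 25}
B = {25, 28}
Remove from A any elements in B
A \ B = {2, 3, 5, 9, 19, 20, 21, 23}

A \ B = {2, 3, 5, 9, 19, 20, 21, 23}


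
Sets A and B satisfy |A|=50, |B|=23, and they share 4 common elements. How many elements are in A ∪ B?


|A ∪ B| = |A| + |B| - |A ∩ B|
= 50 + 23 - 4
= 69

|A ∪ B| = 69


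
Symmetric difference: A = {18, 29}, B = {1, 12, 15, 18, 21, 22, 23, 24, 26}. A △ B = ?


A △ B = (A \ B) ∪ (B \ A) = elements in exactly one of A or B
A \ B = {29}
B \ A = {1, 12, 15, 21, 22, 23, 24, 26}
A △ B = {1, 12, 15, 21, 22, 23, 24, 26, 29}

A △ B = {1, 12, 15, 21, 22, 23, 24, 26, 29}


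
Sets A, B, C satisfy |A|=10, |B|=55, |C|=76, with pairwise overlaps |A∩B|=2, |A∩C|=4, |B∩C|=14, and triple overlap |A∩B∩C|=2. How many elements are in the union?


|A∪B∪C| = |A|+|B|+|C| - |A∩B|-|A∩C|-|B∩C| + |A∩B∩C|
= 10+55+76 - 2-4-14 + 2
= 141 - 20 + 2
= 123

|A ∪ B ∪ C| = 123


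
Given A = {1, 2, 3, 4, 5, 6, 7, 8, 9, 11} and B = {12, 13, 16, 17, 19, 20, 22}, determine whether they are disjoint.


Disjoint means A ∩ B = ∅.
A ∩ B = ∅
A ∩ B = ∅, so A and B are disjoint.

Yes, A and B are disjoint


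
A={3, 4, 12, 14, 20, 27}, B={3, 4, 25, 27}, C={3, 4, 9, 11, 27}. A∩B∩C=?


A ∩ B = {3, 4, 27}
(A ∩ B) ∩ C = {3, 4, 27}

A ∩ B ∩ C = {3, 4, 27}


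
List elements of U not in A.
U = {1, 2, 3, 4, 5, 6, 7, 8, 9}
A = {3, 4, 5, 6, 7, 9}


Aᶜ = U \ A = elements in U but not in A
U = {1, 2, 3, 4, 5, 6, 7, 8, 9}
A = {3, 4, 5, 6, 7, 9}
Aᶜ = {1, 2, 8}

Aᶜ = {1, 2, 8}


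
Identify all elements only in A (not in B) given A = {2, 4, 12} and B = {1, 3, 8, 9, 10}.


A = {2, 4, 12}
B = {1, 3, 8, 9, 10}
Region: only in A (not in B)
Elements: {2, 4, 12}

Elements only in A (not in B): {2, 4, 12}


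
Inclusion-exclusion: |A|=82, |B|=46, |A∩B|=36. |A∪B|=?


|A ∪ B| = |A| + |B| - |A ∩ B|
= 82 + 46 - 36
= 92

|A ∪ B| = 92


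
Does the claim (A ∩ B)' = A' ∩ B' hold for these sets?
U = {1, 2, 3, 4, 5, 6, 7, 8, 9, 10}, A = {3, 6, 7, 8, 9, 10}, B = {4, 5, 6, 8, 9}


LHS: A ∩ B = {6, 8, 9}
(A ∩ B)' = U \ (A ∩ B) = {1, 2, 3, 4, 5, 7, 10}
A' = {1, 2, 4, 5}, B' = {1, 2, 3, 7, 10}
Claimed RHS: A' ∩ B' = {1, 2}
Identity is INVALID: LHS = {1, 2, 3, 4, 5, 7, 10} but the RHS claimed here equals {1, 2}. The correct form is (A ∩ B)' = A' ∪ B'.

Identity is invalid: (A ∩ B)' = {1, 2, 3, 4, 5, 7, 10} but A' ∩ B' = {1, 2}. The correct De Morgan law is (A ∩ B)' = A' ∪ B'.


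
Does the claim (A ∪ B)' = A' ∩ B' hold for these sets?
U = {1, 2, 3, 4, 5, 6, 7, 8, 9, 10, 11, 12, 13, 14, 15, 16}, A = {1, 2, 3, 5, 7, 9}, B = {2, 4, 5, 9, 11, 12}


LHS: A ∪ B = {1, 2, 3, 4, 5, 7, 9, 11, 12}
(A ∪ B)' = U \ (A ∪ B) = {6, 8, 10, 13, 14, 15, 16}
A' = {4, 6, 8, 10, 11, 12, 13, 14, 15, 16}, B' = {1, 3, 6, 7, 8, 10, 13, 14, 15, 16}
Claimed RHS: A' ∩ B' = {6, 8, 10, 13, 14, 15, 16}
Identity is VALID: LHS = RHS = {6, 8, 10, 13, 14, 15, 16} ✓

Identity is valid. (A ∪ B)' = A' ∩ B' = {6, 8, 10, 13, 14, 15, 16}


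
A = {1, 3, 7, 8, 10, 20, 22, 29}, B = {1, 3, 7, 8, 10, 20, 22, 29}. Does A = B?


Two sets are equal iff they have exactly the same elements.
A = {1, 3, 7, 8, 10, 20, 22, 29}
B = {1, 3, 7, 8, 10, 20, 22, 29}
Same elements → A = B

Yes, A = B


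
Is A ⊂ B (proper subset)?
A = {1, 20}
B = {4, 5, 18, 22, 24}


A ⊂ B requires: A ⊆ B AND A ≠ B.
A ⊆ B? No
A ⊄ B, so A is not a proper subset.

No, A is not a proper subset of B


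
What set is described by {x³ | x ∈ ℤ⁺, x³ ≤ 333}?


Checking each candidate:
Condition: positive perfect cubes ≤ 333
Result = {1, 8, 27, 64, 125, 216}

{1, 8, 27, 64, 125, 216}


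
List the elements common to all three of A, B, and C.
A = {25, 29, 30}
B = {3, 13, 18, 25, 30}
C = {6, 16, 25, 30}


A ∩ B = {25, 30}
(A ∩ B) ∩ C = {25, 30}

A ∩ B ∩ C = {25, 30}


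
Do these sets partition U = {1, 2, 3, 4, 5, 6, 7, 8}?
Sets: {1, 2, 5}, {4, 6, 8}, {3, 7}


A partition requires: (1) non-empty parts, (2) pairwise disjoint, (3) union = U
Parts: {1, 2, 5}, {4, 6, 8}, {3, 7}
Union of parts: {1, 2, 3, 4, 5, 6, 7, 8}
U = {1, 2, 3, 4, 5, 6, 7, 8}
All non-empty? True
Pairwise disjoint? True
Covers U? True

Yes, valid partition


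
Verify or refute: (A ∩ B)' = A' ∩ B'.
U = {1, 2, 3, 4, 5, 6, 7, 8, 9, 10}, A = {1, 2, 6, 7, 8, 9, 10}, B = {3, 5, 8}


LHS: A ∩ B = {8}
(A ∩ B)' = U \ (A ∩ B) = {1, 2, 3, 4, 5, 6, 7, 9, 10}
A' = {3, 4, 5}, B' = {1, 2, 4, 6, 7, 9, 10}
Claimed RHS: A' ∩ B' = {4}
Identity is INVALID: LHS = {1, 2, 3, 4, 5, 6, 7, 9, 10} but the RHS claimed here equals {4}. The correct form is (A ∩ B)' = A' ∪ B'.

Identity is invalid: (A ∩ B)' = {1, 2, 3, 4, 5, 6, 7, 9, 10} but A' ∩ B' = {4}. The correct De Morgan law is (A ∩ B)' = A' ∪ B'.


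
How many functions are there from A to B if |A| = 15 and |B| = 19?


Each of |A| = 15 inputs maps to any of |B| = 19 outputs.
# functions = |B|^|A| = 19^15
= 15181127029874798299

Number of functions = 15181127029874798299


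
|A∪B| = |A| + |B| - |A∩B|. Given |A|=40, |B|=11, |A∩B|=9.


|A ∪ B| = |A| + |B| - |A ∩ B|
= 40 + 11 - 9
= 42

|A ∪ B| = 42


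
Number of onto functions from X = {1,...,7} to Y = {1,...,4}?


n = |X| = 7, k = |Y| = 4. Surjections via inclusion-exclusion:
S(n,k) = Σ(-1)^i × C(k,i) × (k-i)^n, i=0 to k
i=0: (-1)^0×C(4,0)×4^7 = 16384
i=1: (-1)^1×C(4,1)×3^7 = -8748
i=2: (-1)^2×C(4,2)×2^7 = 768
i=3: (-1)^3×C(4,3)×1^7 = -4
i=4: (-1)^4×C(4,4)×0^7 = 0
Total = 8400

Number of surjections = 8400


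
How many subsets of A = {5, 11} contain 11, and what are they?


A subset of A contains 11 iff the remaining 1 elements form any subset of A \ {11}.
Count: 2^(n-1) = 2^1 = 2
Subsets containing 11: {11}, {5, 11}

Subsets containing 11 (2 total): {11}, {5, 11}


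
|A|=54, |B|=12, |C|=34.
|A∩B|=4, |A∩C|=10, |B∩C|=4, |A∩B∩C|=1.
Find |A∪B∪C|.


|A∪B∪C| = |A|+|B|+|C| - |A∩B|-|A∩C|-|B∩C| + |A∩B∩C|
= 54+12+34 - 4-10-4 + 1
= 100 - 18 + 1
= 83

|A ∪ B ∪ C| = 83


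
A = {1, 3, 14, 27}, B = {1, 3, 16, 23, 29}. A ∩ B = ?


A ∩ B = elements in both A and B
A = {1, 3, 14, 27}
B = {1, 3, 16, 23, 29}
A ∩ B = {1, 3}

A ∩ B = {1, 3}


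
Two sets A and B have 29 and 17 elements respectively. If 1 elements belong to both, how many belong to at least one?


|A ∪ B| = |A| + |B| - |A ∩ B|
= 29 + 17 - 1
= 45

|A ∪ B| = 45


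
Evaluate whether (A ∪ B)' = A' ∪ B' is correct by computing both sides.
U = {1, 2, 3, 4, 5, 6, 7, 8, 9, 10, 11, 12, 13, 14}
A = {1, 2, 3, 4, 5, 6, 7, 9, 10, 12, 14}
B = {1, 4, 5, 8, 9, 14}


LHS: A ∪ B = {1, 2, 3, 4, 5, 6, 7, 8, 9, 10, 12, 14}
(A ∪ B)' = U \ (A ∪ B) = {11, 13}
A' = {8, 11, 13}, B' = {2, 3, 6, 7, 10, 11, 12, 13}
Claimed RHS: A' ∪ B' = {2, 3, 6, 7, 8, 10, 11, 12, 13}
Identity is INVALID: LHS = {11, 13} but the RHS claimed here equals {2, 3, 6, 7, 8, 10, 11, 12, 13}. The correct form is (A ∪ B)' = A' ∩ B'.

Identity is invalid: (A ∪ B)' = {11, 13} but A' ∪ B' = {2, 3, 6, 7, 8, 10, 11, 12, 13}. The correct De Morgan law is (A ∪ B)' = A' ∩ B'.


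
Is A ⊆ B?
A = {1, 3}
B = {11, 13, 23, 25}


A ⊆ B means every element of A is in B.
Elements in A not in B: {1, 3}
So A ⊄ B.

No, A ⊄ B


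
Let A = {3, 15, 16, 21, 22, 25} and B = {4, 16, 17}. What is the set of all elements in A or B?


A ∪ B = all elements in A or B (or both)
A = {3, 15, 16, 21, 22, 25}
B = {4, 16, 17}
A ∪ B = {3, 4, 15, 16, 17, 21, 22, 25}

A ∪ B = {3, 4, 15, 16, 17, 21, 22, 25}


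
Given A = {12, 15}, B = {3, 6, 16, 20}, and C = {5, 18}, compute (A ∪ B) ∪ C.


A ∪ B = {3, 6, 12, 15, 16, 20}
(A ∪ B) ∪ C = {3, 5, 6, 12, 15, 16, 18, 20}

A ∪ B ∪ C = {3, 5, 6, 12, 15, 16, 18, 20}


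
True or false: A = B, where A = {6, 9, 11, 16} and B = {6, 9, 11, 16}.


Two sets are equal iff they have exactly the same elements.
A = {6, 9, 11, 16}
B = {6, 9, 11, 16}
Same elements → A = B

Yes, A = B


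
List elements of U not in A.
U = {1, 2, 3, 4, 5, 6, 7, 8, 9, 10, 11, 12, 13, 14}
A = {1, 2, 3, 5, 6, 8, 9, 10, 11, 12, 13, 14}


Aᶜ = U \ A = elements in U but not in A
U = {1, 2, 3, 4, 5, 6, 7, 8, 9, 10, 11, 12, 13, 14}
A = {1, 2, 3, 5, 6, 8, 9, 10, 11, 12, 13, 14}
Aᶜ = {4, 7}

Aᶜ = {4, 7}


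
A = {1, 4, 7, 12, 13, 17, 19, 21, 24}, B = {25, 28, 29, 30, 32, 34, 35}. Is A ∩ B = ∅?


Disjoint means A ∩ B = ∅.
A ∩ B = ∅
A ∩ B = ∅, so A and B are disjoint.

Yes, A and B are disjoint


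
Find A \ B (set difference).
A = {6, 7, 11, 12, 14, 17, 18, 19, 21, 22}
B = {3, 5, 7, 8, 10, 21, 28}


A \ B = elements in A but not in B
A = {6, 7, 11, 12, 14, 17, 18, 19, 21, 22}
B = {3, 5, 7, 8, 10, 21, 28}
Remove from A any elements in B
A \ B = {6, 11, 12, 14, 17, 18, 19, 22}

A \ B = {6, 11, 12, 14, 17, 18, 19, 22}


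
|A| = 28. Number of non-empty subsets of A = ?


Total subsets = 2^n = 2^28 = 268435456
Non-empty subsets exclude the empty set: 2^n - 1
= 268435456 - 1
= 268435455

Number of non-empty subsets = 268435455


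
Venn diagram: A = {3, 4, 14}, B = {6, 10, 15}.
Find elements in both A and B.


A = {3, 4, 14}
B = {6, 10, 15}
Region: in both A and B
Elements: ∅

Elements in both A and B: ∅


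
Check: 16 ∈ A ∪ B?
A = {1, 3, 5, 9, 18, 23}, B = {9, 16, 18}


A = {1, 3, 5, 9, 18, 23}, B = {9, 16, 18}
A ∪ B = all elements in A or B
A ∪ B = {1, 3, 5, 9, 16, 18, 23}
Checking if 16 ∈ A ∪ B
16 is in A ∪ B → True

16 ∈ A ∪ B


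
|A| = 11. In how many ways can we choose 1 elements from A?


C(n,k) = n! / (k!(n-k)!)
C(11,1) = 11! / (1!10!)
= 11

C(11,1) = 11


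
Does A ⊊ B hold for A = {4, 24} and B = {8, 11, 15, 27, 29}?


A ⊂ B requires: A ⊆ B AND A ≠ B.
A ⊆ B? No
A ⊄ B, so A is not a proper subset.

No, A is not a proper subset of B


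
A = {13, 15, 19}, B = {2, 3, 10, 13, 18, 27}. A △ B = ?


A △ B = (A \ B) ∪ (B \ A) = elements in exactly one of A or B
A \ B = {15, 19}
B \ A = {2, 3, 10, 18, 27}
A △ B = {2, 3, 10, 15, 18, 19, 27}

A △ B = {2, 3, 10, 15, 18, 19, 27}


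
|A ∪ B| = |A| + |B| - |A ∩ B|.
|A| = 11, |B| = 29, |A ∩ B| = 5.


|A ∪ B| = |A| + |B| - |A ∩ B|
= 11 + 29 - 5
= 35

|A ∪ B| = 35
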